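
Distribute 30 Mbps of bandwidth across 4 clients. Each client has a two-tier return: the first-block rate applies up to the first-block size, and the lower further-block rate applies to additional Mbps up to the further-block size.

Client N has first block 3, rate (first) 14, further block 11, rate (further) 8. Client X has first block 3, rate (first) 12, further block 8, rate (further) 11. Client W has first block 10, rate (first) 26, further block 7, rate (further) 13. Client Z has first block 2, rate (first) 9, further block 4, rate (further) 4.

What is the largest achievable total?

506

Order all 8 blocks by rate: Client W/T1 26 > Client N/T1 14 > Client W/T2 13 > Client X/T1 12 > Client X/T2 11 > Client Z/T1 9 > Client N/T2 8 > Client Z/T2 4.
Client W T1 at 26: fill all 10 → 20 left.
Fill Client N T1 block (3 at 14) → 17 left.
Fill Client W T2 block (7 at 13) → 10 left.
Fill Client X T1 block (3 at 12) → 7 left.
Client X T2 at 11: only 7 left, fill 7.
Total = 26×10 + 14×3 + 13×7 + 12×3 + 11×7 = 506.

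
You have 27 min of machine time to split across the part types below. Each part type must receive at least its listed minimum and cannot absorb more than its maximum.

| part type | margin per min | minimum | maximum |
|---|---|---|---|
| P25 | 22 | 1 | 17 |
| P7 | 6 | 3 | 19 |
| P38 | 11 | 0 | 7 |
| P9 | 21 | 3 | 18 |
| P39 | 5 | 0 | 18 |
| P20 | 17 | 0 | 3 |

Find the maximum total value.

Meeting every minimum uses 1+3+0+3+0+0 = 7 min, leaving 20.
Order the part types by margin per min: P25 22 > P9 21 > P20 17 > P38 11 > P7 6 > P39 5.
Give P25 16 more to hit its cap of 17 — 4 left.
P9: +4 (room for 15) → 7. Pool exhausted.
Total = 22×17 + 6×3 + 21×7 = 539.

539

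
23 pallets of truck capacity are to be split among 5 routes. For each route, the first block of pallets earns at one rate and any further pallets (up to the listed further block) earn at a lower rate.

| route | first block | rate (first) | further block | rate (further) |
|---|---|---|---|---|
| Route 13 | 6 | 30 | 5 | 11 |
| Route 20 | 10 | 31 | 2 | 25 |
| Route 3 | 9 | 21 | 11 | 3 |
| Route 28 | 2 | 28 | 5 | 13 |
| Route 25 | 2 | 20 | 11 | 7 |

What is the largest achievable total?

Treat each block as its own option and order by rate: Route 20/tier1 31 > Route 13/tier1 30 > Route 28/tier1 28 > Route 20/tier2 25 > Route 3/tier1 21 > Route 25/tier1 20 > Route 28/tier2 13 > Route 13/tier2 11 > Route 25/tier2 7 > Route 3/tier2 3.
Fill Route 20 tier1 block (10 at 31) ; 13 left.
Route 13 tier1 at 30: fill all 6 ; 7 left.
Fill Route 28 tier1 block (2 at 28) ; 5 left.
Route 20 tier2 at 25: fill all 2 ; 3 left.
3 remain; put them into Route 3 tier1 at 21.
Total = 31×10 + 30×6 + 28×2 + 25×2 + 21×3 = 659.

659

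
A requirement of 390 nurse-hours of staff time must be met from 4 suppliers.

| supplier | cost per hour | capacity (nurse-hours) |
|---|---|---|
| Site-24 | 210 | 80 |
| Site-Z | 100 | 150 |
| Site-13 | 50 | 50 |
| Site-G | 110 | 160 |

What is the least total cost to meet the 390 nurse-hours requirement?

Cheapest first:
Site-13 (50): use full 50 ; 340 nurse-hours to go.
Take 150 from Site-Z at 100 ; need 190 more.
Take 160 from Site-G at 110 ; need 30 more.
Site-24 at 210: take 30 of its 80 ; requirement met.
Cost = 50×50 + 150×100 + 160×110 + 30×210 = 41400.

41400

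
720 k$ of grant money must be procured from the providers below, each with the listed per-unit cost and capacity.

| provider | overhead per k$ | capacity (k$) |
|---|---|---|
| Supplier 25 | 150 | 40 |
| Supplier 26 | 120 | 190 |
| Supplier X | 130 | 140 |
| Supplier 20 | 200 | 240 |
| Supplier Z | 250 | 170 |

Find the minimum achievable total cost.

122500

Cheapest first:
Supplier 26 (120): use full 190 → 530 k$ to go.
Supplier X (130): use full 140 → 390 k$ to go.
Supplier 25 (150): use full 40 → 350 k$ to go.
Supplier 20 (200): use full 240 → 110 k$ to go.
Supplier Z (250): take the remaining 110 → done.
Cost = 190×120 + 140×130 + 40×150 + 240×200 + 110×250 = 122500.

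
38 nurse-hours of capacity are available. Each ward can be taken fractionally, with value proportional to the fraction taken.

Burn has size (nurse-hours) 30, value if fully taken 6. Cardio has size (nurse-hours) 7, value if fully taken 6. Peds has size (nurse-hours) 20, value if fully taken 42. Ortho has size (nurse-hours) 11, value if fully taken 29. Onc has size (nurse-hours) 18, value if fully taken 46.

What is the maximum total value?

93.9

Rank by value-to-size ratio: Ortho 29/11≈2.64, Onc 46/18≈2.56, Peds 42/20≈2.1, Cardio 6/7≈0.857, Burn 6/30≈0.2.
Take all of Ortho (11 nurse-hours, value 29) → 27 nurse-hours left.
All 18 nurse-hours of Onc fit (value 46) → 9 remain.
Only 9 nurse-hours remain; take 9/20 of Peds for value 42×9/20 = 18.9.
Total value = 93.9.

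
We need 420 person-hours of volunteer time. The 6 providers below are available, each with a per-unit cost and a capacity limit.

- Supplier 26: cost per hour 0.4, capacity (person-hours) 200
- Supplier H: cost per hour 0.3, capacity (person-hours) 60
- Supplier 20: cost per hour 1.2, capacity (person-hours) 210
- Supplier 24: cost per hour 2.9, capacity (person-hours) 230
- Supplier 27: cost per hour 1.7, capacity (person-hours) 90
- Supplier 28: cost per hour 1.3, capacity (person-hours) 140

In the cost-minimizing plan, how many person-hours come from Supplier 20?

Use providers in increasing cost order.
Supplier H (0.3): use full 60 ; 360 person-hours to go.
Take 200 from Supplier 26 at 0.4 ; need 160 more.
Supplier 20 (1.2): take the remaining 160 ; done.
Supplier 28, Supplier 27, Supplier 24: unused.

160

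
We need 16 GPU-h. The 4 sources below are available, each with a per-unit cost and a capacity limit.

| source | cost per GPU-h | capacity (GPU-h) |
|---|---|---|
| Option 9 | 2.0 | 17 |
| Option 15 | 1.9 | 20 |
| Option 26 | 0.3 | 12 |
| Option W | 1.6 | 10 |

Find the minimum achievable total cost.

Use sources in increasing cost order.
Take 12 from Option 26 at 0.3 — need 4 more.
Option W (1.6): take the remaining 4 — done.
Option 15, Option 9: unused.
Cost = 12×0.3 + 4×1.6 = 10.

10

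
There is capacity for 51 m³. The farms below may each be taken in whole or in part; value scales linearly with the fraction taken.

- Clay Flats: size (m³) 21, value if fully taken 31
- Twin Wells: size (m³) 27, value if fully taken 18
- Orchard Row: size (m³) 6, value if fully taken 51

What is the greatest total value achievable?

Best value per unit of size first: Orchard Row 51/6≈8.5, Clay Flats 31/21≈1.48, Twin Wells 18/27≈0.667.
Orchard Row: take in full, 6 m³ for value 51 — 45 left.
Clay Flats: take in full, 21 m³ for value 31 — 24 left.
Fill the last 24 m³ with part of Twin Wells: 24/27 of it earns 16.
Total value = 98.

98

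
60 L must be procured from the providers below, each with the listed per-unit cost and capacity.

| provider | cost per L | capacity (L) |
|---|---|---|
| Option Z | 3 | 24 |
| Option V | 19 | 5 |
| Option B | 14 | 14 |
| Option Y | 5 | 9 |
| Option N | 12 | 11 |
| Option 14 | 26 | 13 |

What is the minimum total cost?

483

Use providers in increasing cost order.
Take 24 from Option Z at 3 ; need 36 more.
Take 9 from Option Y at 5 ; need 27 more.
Option N (12): use full 11 ; 16 L to go.
Option B at 14: take all 14 L ; 2 still needed.
Take 2 from Option V at 19 to finish.
Option 14: unused.
Cost = 24×3 + 9×5 + 11×12 + 14×14 + 2×19 = 483.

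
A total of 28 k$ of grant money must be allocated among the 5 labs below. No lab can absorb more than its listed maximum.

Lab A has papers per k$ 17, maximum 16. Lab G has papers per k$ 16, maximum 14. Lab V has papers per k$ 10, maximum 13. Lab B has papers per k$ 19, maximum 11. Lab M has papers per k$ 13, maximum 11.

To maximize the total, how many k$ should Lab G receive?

Order the labs by papers per k$: Lab B 19 > Lab A 17 > Lab G 16 > Lab M 13 > Lab V 10.
Give Lab B 11 to hit its cap of 11 → 17 left.
Give Lab A 16 to hit its cap of 16 → 1 left.
Lab G has room for 14 but only 1 remain, so it gets 1.

1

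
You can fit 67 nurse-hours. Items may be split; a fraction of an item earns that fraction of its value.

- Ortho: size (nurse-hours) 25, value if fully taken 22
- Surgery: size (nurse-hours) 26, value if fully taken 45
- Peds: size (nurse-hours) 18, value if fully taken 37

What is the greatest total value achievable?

102.24

Sort by value density: Peds 37/18≈2.06, Surgery 45/26≈1.73, Ortho 22/25≈0.88.
Take all of Peds (18 nurse-hours, value 37) → 49 nurse-hours left.
Take all of Surgery (26 nurse-hours, value 45) → 23 nurse-hours left.
Fill the last 23 nurse-hours with part of Ortho: 23/25 of it earns 20.24.
Total value = 102.24.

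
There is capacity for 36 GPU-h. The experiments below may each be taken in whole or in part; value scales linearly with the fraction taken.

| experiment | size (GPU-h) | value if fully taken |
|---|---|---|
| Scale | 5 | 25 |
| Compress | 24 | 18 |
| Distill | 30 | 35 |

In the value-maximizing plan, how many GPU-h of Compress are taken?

Sort by value density: Scale 25/5≈5, Distill 35/30≈1.17, Compress 18/24≈0.75.
Scale: take in full, 5 GPU-h for value 25 ; 31 left.
All 30 GPU-h of Distill fit (value 35) ; 1 remain.
Only 1 GPU-h remain; take 1/24 of Compress for value 18×1/24 = 0.75.

1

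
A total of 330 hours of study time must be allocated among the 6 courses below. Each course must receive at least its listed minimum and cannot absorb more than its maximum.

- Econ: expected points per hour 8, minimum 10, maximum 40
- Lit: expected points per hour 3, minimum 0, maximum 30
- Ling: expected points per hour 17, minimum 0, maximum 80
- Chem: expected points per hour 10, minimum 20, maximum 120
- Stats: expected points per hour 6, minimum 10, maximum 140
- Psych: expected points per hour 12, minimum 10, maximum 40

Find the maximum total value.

Meeting every minimum uses 10+0+0+20+10+10 = 50 hours, leaving 280.
Rank by expected points per hour: Ling 17 > Psych 12 > Chem 10 > Econ 8 > Stats 6 > Lit 3.
Ling: +80 to 80 (cap) → 200 left.
Give Psych 30 more to hit its cap of 40 → 170 left.
Chem: +100 to 120 (cap) → 70 left.
Give Econ 30 more to hit its cap of 40 → 40 left.
Stats has room for 130 more but only 40 remain, so it gets 50.
Total = 8×40 + 17×80 + 10×120 + 6×50 + 12×40 = 3660.

3660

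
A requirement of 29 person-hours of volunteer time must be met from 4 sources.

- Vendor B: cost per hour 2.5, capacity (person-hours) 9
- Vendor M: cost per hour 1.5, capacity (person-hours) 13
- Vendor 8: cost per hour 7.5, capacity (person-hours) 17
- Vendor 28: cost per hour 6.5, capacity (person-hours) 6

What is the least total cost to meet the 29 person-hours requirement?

88.5

Cheapest first:
Vendor M (1.5): use full 13 ; 16 person-hours to go.
Vendor B (2.5): use full 9 ; 7 person-hours to go.
Vendor 28 (6.5): use full 6 ; 1 person-hours to go.
Vendor 8 at 7.5: take 1 of its 17 ; requirement met.
Cost = 13×1.5 + 9×2.5 + 6×6.5 + 1×7.5 = 88.5.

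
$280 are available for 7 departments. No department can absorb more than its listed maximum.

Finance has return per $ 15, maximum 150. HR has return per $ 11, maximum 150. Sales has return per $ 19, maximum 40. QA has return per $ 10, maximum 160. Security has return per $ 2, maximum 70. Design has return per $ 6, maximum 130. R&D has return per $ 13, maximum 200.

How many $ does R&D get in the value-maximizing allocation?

Rank by return per $: Sales 19 > Finance 15 > R&D 13 > HR 11 > QA 10 > Design 6 > Security 2.
Sales takes 40 to reach its cap of 40 ; 240 left.
Give Finance 150 to hit its cap of 150 ; 90 left.
Only 90 left; R&D takes them to reach 90.

90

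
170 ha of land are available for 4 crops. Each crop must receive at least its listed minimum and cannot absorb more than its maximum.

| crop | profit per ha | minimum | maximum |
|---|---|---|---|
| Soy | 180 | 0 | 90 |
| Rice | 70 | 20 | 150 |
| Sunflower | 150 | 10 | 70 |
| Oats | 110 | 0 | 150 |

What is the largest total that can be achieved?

26600

Meeting every minimum uses 0+20+10+0 = 30 ha, leaving 140.
Order the crops by profit per ha: Soy 180 > Sunflower 150 > Oats 110 > Rice 70.
Soy takes 90 more to reach its cap of 90 — 50 left.
Sunflower: +50 (room for 60) → 60. Pool exhausted.
Total = 180×90 + 70×20 + 150×60 = 26600.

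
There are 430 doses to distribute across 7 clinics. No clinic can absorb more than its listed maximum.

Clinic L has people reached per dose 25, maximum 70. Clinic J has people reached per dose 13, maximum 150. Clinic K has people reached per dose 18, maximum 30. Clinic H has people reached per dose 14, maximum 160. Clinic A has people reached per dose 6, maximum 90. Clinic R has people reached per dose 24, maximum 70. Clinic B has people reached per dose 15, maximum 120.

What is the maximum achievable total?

Highest people reached per dose first: Clinic L 25 > Clinic R 24 > Clinic K 18 > Clinic B 15 > Clinic H 14 > Clinic J 13 > Clinic A 6.
Clinic L: +70 to 70 (cap) ; 360 left.
Clinic R takes 70 to reach its cap of 70 ; 290 left.
Clinic K: +30 to 30 (cap) ; 260 left.
Clinic B takes 120 to reach its cap of 120 ; 140 left.
Clinic H has room for 160 but only 140 remain, so it gets 140.
Total = 25×70 + 18×30 + 14×140 + 24×70 + 15×120 = 7730.

7730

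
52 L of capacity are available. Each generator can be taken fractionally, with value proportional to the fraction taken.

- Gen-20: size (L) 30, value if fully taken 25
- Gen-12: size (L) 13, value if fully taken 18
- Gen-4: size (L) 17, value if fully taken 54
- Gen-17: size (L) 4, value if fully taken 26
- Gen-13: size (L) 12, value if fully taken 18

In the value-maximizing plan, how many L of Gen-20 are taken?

6

Sort by value density: Gen-17 26/4≈6.5, Gen-4 54/17≈3.18, Gen-13 18/12≈1.5, Gen-12 18/13≈1.38, Gen-20 25/30≈0.833.
Take all of Gen-17 (4 L, value 26) → 48 L left.
All 17 L of Gen-4 fit (value 54) → 31 remain.
All 12 L of Gen-13 fit (value 18) → 19 remain.
Gen-12: take in full, 13 L for value 18 → 6 left.
Fill the last 6 L with part of Gen-20: 6/30 of it earns 5.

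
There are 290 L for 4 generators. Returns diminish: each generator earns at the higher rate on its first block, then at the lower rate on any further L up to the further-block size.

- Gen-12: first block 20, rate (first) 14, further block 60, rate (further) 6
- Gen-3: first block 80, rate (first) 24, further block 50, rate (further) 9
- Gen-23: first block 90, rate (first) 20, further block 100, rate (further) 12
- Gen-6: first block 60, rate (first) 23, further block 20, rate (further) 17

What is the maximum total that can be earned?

5960

Treat each block as its own option and order by rate: Gen-3/T1 24 > Gen-6/T1 23 > Gen-23/T1 20 > Gen-6/T2 17 > Gen-12/T1 14 > Gen-23/T2 12 > Gen-3/T2 9 > Gen-12/T2 6.
Fill Gen-3 T1 block (80 at 24) → 210 left.
Fill Gen-6 T1 block (60 at 23) → 150 left.
Gen-23/T1 (20): +90 → 60 left.
Gen-6 T2 at 17: fill all 20 → 40 left.
Fill Gen-12 T1 block (20 at 14) → 20 left.
20 remain; put them into Gen-23 T2 at 12.
Total = 24×80 + 23×60 + 20×90 + 17×20 + 14×20 + 12×20 = 5960.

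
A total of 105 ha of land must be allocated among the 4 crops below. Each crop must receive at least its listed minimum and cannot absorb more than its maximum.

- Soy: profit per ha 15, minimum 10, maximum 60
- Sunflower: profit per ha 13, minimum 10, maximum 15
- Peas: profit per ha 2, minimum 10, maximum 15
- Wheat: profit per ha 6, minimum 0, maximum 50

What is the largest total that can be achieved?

Meeting every minimum uses 10+10+10+0 = 30 ha, leaving 75.
Rank by profit per ha: Soy 15 > Sunflower 13 > Wheat 6 > Peas 2.
Soy: +50 to 60 (cap) → 25 left.
Give Sunflower 5 more to hit its cap of 15 → 20 left.
Wheat has room for 50 more but only 20 remain, so it gets 20.
Total = 15×60 + 13×15 + 2×10 + 6×20 = 1235.

1235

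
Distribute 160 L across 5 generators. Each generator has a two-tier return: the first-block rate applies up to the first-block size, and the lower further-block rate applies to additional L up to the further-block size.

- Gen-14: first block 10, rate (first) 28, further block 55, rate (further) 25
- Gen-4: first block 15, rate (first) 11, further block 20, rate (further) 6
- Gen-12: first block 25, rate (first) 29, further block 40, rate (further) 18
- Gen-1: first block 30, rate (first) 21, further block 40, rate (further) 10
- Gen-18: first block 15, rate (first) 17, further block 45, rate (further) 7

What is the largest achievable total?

3730

Rank every tier by rate: Gen-12/T1 29 > Gen-14/T1 28 > Gen-14/T2 25 > Gen-1/T1 21 > Gen-12/T2 18 > Gen-18/T1 17 > Gen-4/T1 11 > Gen-1/T2 10 > Gen-18/T2 7 > Gen-4/T2 6.
Gen-12/T1 (29): +25 — 135 left.
Gen-14 T1 at 28: fill all 10 — 125 left.
Fill Gen-14 T2 block (55 at 25) — 70 left.
Gen-1/T1 (21): +30 — 40 left.
Fill Gen-12 T2 block (40 at 18) — 0 left.
Total = 29×25 + 28×10 + 25×55 + 21×30 + 18×40 = 3730.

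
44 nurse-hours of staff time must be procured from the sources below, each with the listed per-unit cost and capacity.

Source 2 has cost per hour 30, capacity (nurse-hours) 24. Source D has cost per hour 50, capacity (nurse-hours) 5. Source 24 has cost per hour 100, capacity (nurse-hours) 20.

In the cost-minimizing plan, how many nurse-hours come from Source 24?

15

Cheapest first:
Source 2 (30): use full 24 — 20 nurse-hours to go.
Source D at 50: take all 5 nurse-hours — 15 still needed.
Take 15 from Source 24 at 100 to finish.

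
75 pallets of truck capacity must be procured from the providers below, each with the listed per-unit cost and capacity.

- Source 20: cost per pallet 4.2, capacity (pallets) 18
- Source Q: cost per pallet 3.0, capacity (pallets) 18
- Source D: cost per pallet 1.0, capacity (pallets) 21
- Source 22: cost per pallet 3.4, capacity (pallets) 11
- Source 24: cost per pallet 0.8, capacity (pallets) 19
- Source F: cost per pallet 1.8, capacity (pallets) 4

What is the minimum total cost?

Cheapest first:
Source 24 (0.8): use full 19 — 56 pallets to go.
Take 21 from Source D at 1.0 — need 35 more.
Take 4 from Source F at 1.8 — need 31 more.
Take 18 from Source Q at 3.0 — need 13 more.
Source 22 at 3.4: take all 11 pallets — 2 still needed.
Take 2 from Source 20 at 4.2 to finish.
Cost = 19×0.8 + 21×1.0 + 4×1.8 + 18×3.0 + 11×3.4 + 2×4.2 = 143.2.

143.2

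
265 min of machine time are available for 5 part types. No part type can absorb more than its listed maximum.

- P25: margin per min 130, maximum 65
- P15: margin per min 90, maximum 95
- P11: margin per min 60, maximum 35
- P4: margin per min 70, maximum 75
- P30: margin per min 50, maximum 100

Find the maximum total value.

24050

Rank by margin per min: P25 130 > P15 90 > P4 70 > P11 60 > P30 50.
P25 takes 65 to reach its cap of 65 — 200 left.
Give P15 95 to hit its cap of 95 — 105 left.
P4: +75 to 75 (cap) — 30 left.
P11 has room for 35 but only 30 remain, so it gets 30.
Total = 130×65 + 90×95 + 60×30 + 70×75 = 24050.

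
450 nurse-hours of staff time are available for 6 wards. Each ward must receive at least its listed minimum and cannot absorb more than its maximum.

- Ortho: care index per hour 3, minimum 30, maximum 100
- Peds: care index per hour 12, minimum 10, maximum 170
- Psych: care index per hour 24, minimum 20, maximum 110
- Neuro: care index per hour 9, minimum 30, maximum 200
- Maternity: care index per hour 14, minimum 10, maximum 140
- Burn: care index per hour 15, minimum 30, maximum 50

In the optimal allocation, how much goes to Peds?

Meeting every minimum uses 30+10+20+30+10+30 = 130 nurse-hours, leaving 320.
Highest care index per hour first: Psych 24 > Burn 15 > Maternity 14 > Peds 12 > Neuro 9 > Ortho 3.
Give Psych 90 more to hit its cap of 110 — 230 left.
Burn takes 20 more to reach its cap of 50 — 210 left.
Maternity takes 130 more to reach its cap of 140 — 80 left.
Peds has room for 160 more but only 80 remain, so it gets 90.

90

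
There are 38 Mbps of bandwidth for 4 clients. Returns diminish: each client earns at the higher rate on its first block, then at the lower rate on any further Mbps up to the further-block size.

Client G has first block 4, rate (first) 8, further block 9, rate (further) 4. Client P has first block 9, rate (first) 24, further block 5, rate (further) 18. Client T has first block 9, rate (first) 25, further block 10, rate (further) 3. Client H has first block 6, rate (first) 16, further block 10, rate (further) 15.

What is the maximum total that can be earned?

762

Treat each block as its own option and order by rate: Client T/T1 25 > Client P/T1 24 > Client P/T2 18 > Client H/T1 16 > Client H/T2 15 > Client G/T1 8 > Client G/T2 4 > Client T/T2 3.
Client T/T1 (25): +9 → 29 left.
Client P/T1 (24): +9 → 20 left.
Client P T2 at 18: fill all 5 → 15 left.
Client H T1 at 16: fill all 6 → 9 left.
Client H T2 at 15: only 9 left, fill 9.
Total = 25×9 + 24×9 + 18×5 + 16×6 + 15×9 = 762.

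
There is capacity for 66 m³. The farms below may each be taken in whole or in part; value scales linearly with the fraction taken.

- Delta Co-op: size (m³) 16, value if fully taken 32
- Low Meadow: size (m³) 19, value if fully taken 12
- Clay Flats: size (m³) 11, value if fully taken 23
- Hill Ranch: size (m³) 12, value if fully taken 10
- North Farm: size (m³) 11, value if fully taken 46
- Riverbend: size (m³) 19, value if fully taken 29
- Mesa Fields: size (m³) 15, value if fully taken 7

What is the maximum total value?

137.5

Best value per unit of size first: North Farm 46/11≈4.18, Clay Flats 23/11≈2.09, Delta Co-op 32/16≈2, Riverbend 29/19≈1.53, Hill Ranch 10/12≈0.833, Low Meadow 12/19≈0.632, Mesa Fields 7/15≈0.467.
North Farm: take in full, 11 m³ for value 46 — 55 left.
Clay Flats: take in full, 11 m³ for value 23 — 44 left.
All 16 m³ of Delta Co-op fit (value 32) — 28 remain.
Take all of Riverbend (19 m³, value 29) — 9 m³ left.
9 m³ left: a 9/12 share of Hill Ranch gives 10×9/12 = 7.5.
Total value = 137.5.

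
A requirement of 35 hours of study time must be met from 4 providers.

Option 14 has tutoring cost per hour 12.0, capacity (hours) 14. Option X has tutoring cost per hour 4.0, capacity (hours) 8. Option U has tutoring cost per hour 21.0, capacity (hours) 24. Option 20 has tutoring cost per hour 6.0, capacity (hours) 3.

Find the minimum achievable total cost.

428

Cheapest first:
Option X (4.0): use full 8 ; 27 hours to go.
Option 20 at 6.0: take all 3 hours ; 24 still needed.
Option 14 (12.0): use full 14 ; 10 hours to go.
Option U at 21.0: take 10 of its 24 ; requirement met.
Cost = 8×4.0 + 3×6.0 + 14×12.0 + 10×21.0 = 428.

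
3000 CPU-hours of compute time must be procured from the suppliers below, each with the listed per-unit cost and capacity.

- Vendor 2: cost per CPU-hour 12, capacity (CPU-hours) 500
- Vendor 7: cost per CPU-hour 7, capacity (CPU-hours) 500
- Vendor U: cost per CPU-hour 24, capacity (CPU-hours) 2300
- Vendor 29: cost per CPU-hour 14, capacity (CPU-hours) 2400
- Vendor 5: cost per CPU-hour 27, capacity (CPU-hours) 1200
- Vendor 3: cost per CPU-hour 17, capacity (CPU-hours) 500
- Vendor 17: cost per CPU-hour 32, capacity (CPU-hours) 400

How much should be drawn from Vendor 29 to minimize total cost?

Fill from the cheapest supplier first.
Vendor 7 (7): use full 500 → 2500 CPU-hours to go.
Vendor 2 at 12: take all 500 CPU-hours → 2000 still needed.
Vendor 29 at 14: take 2000 of its 2400 → requirement met.
Vendor 3, Vendor U, Vendor 5, Vendor 17: unused.

2000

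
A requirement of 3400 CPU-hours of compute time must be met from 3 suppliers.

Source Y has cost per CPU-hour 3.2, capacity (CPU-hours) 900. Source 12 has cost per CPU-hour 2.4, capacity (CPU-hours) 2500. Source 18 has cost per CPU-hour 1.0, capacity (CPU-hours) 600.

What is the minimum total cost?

7560

Cheapest first:
Source 18 at 1.0: take all 600 CPU-hours ; 2800 still needed.
Take 2500 from Source 12 at 2.4 ; need 300 more.
Take 300 from Source Y at 3.2 to finish.
Cost = 600×1.0 + 2500×2.4 + 300×3.2 = 7560.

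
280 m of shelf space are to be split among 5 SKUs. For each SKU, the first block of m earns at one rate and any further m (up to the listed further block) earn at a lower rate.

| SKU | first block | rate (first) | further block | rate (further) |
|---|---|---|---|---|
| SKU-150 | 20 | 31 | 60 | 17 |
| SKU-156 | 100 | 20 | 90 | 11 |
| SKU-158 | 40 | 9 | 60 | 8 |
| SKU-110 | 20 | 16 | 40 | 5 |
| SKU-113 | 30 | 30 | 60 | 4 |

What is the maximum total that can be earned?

Order all 10 blocks by rate: SKU-150/tier1 31 > SKU-113/tier1 30 > SKU-156/tier1 20 > SKU-150/tier2 17 > SKU-110/tier1 16 > SKU-156/tier2 11 > SKU-158/tier1 9 > SKU-158/tier2 8 > SKU-110/tier2 5 > SKU-113/tier2 4.
SKU-150/tier1 (31): +20 ; 260 left.
SKU-113 tier1 at 30: fill all 30 ; 230 left.
SKU-156/tier1 (20): +100 ; 130 left.
Fill SKU-150 tier2 block (60 at 17) ; 70 left.
SKU-110/tier1 (16): +20 ; 50 left.
50 remain; put them into SKU-156 tier2 at 11.
Total = 31×20 + 30×30 + 20×100 + 17×60 + 16×20 + 11×50 = 5410.

5410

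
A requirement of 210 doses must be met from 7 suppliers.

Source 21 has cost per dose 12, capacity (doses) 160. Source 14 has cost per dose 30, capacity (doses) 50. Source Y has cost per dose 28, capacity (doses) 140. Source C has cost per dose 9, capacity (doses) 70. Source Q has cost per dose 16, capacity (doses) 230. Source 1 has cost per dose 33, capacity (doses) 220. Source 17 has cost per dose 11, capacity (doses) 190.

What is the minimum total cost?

Use suppliers in increasing cost order.
Source C at 9: take all 70 doses → 140 still needed.
Source 17 (11): take the remaining 140 → done.
Source 21, Source Q, Source Y, Source 14, Source 1: unused.
Cost = 70×9 + 140×11 = 2170.

2170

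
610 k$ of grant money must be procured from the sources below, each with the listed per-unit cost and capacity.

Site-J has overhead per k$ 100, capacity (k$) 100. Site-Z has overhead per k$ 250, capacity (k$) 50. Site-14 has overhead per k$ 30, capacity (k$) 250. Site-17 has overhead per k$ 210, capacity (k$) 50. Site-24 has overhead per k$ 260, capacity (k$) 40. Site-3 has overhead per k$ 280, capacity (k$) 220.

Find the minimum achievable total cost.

84500

Cheapest first:
Take 250 from Site-14 at 30 — need 360 more.
Site-J at 100: take all 100 k$ — 260 still needed.
Site-17 at 210: take all 50 k$ — 210 still needed.
Site-Z (250): use full 50 — 160 k$ to go.
Site-24 (260): use full 40 — 120 k$ to go.
Site-3 (280): take the remaining 120 — done.
Cost = 250×30 + 100×100 + 50×210 + 50×250 + 40×260 + 120×280 = 84500.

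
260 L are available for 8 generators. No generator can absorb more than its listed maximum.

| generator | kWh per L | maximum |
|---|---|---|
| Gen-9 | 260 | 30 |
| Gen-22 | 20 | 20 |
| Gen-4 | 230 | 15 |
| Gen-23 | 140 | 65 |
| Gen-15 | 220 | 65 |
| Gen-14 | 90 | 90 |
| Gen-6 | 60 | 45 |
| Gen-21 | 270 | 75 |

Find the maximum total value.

55800

Highest kWh per L first: Gen-21 270 > Gen-9 260 > Gen-4 230 > Gen-15 220 > Gen-23 140 > Gen-14 90 > Gen-6 60 > Gen-22 20.
Gen-21: +75 to 75 (cap) ; 185 left.
Give Gen-9 30 to hit its cap of 30 ; 155 left.
Give Gen-4 15 to hit its cap of 15 ; 140 left.
Gen-15 takes 65 to reach its cap of 65 ; 75 left.
Gen-23 takes 65 to reach its cap of 65 ; 10 left.
Gen-14: +10 (room for 90) → 10. Pool exhausted.
Total = 260×30 + 230×15 + 140×65 + 220×65 + 90×10 + 270×75 = 55800.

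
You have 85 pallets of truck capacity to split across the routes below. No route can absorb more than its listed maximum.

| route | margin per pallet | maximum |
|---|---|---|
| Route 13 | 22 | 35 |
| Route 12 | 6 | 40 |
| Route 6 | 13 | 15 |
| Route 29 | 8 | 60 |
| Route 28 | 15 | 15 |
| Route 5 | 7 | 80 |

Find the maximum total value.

1350

Rank by margin per pallet: Route 13 22 > Route 28 15 > Route 6 13 > Route 29 8 > Route 5 7 > Route 12 6.
Route 13: +35 to 35 (cap) → 50 left.
Route 28: +15 to 15 (cap) → 35 left.
Route 6 takes 15 to reach its cap of 15 → 20 left.
Only 20 left; Route 29 takes them to reach 20.
Total = 22×35 + 13×15 + 8×20 + 15×15 = 1350.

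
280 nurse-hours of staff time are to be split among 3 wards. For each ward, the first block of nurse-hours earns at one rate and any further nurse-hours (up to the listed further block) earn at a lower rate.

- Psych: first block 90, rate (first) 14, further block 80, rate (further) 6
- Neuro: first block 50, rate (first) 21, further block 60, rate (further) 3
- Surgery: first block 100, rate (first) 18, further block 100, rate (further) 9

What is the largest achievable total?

4470

Rank every tier by rate: Neuro/first 21 > Surgery/first 18 > Psych/first 14 > Surgery/second 9 > Psych/second 6 > Neuro/second 3.
Neuro first at 21: fill all 50 → 230 left.
Fill Surgery first block (100 at 18) → 130 left.
Fill Psych first block (90 at 14) → 40 left.
40 remain; put them into Surgery second at 9.
Total = 21×50 + 18×100 + 14×90 + 9×40 = 4470.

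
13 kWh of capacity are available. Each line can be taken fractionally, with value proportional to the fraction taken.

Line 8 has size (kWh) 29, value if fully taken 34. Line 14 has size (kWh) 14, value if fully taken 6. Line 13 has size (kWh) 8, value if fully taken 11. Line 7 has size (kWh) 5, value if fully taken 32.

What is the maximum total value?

43

Best value per unit of size first: Line 7 32/5≈6.4, Line 13 11/8≈1.38, Line 8 34/29≈1.17, Line 14 6/14≈0.429.
Take all of Line 7 (5 kWh, value 32) — 8 kWh left.
All 8 kWh of Line 13 fit (value 11) — 0 remain.
Total value = 43.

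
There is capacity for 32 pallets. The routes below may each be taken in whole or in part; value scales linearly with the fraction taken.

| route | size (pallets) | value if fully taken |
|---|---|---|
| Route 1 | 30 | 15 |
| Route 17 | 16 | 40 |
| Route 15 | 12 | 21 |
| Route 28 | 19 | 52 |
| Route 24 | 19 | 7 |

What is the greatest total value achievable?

Rank by value-to-size ratio: Route 28 52/19≈2.74, Route 17 40/16≈2.5, Route 15 21/12≈1.75, Route 1 15/30≈0.5, Route 24 7/19≈0.368.
Take all of Route 28 (19 pallets, value 52) → 13 pallets left.
13 pallets left: a 13/16 share of Route 17 gives 40×13/16 = 32.5.
Total value = 84.5.

84.5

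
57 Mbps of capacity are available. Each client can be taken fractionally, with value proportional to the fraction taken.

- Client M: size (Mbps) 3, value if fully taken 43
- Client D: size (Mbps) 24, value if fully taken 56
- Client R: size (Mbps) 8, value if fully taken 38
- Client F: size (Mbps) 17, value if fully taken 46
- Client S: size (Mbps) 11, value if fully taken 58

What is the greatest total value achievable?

227

Rank by value-to-size ratio: Client M 43/3≈14.3, Client S 58/11≈5.27, Client R 38/8≈4.75, Client F 46/17≈2.71, Client D 56/24≈2.33.
All 3 Mbps of Client M fit (value 43) → 54 remain.
Client S: take in full, 11 Mbps for value 58 → 43 left.
Client R: take in full, 8 Mbps for value 38 → 35 left.
Client F: take in full, 17 Mbps for value 46 → 18 left.
Only 18 Mbps remain; take 18/24 of Client D for value 56×18/24 = 42.
Total value = 227.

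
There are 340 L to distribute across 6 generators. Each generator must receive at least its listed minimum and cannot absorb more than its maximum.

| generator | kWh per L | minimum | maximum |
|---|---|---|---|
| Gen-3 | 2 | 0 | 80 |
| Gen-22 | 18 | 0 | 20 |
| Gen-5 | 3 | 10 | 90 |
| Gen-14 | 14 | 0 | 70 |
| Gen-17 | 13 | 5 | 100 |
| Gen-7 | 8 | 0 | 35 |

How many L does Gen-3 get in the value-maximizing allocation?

25

Meeting every minimum uses 0+0+10+0+5+0 = 15 L, leaving 325.
Rank by kWh per L: Gen-22 18 > Gen-14 14 > Gen-17 13 > Gen-7 8 > Gen-5 3 > Gen-3 2.
Give Gen-22 20 more to hit its cap of 20 → 305 left.
Gen-14: +70 to 70 (cap) → 235 left.
Gen-17 takes 95 more to reach its cap of 100 → 140 left.
Give Gen-7 35 more to hit its cap of 35 → 105 left.
Gen-5 takes 80 more to reach its cap of 90 → 25 left.
Gen-3: +25 (room for 80) → 25. Pool exhausted.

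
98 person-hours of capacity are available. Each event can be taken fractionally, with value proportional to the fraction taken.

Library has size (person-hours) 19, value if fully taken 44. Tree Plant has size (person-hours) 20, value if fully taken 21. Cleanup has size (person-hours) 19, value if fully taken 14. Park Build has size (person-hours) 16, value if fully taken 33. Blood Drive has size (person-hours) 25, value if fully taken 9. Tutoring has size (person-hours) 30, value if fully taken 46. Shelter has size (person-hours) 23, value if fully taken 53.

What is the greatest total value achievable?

Rank by value-to-size ratio: Library 44/19≈2.32, Shelter 53/23≈2.3, Park Build 33/16≈2.06, Tutoring 46/30≈1.53, Tree Plant 21/20≈1.05, Cleanup 14/19≈0.737, Blood Drive 9/25≈0.36.
Take all of Library (19 person-hours, value 44) ; 79 person-hours left.
Take all of Shelter (23 person-hours, value 53) ; 56 person-hours left.
Take all of Park Build (16 person-hours, value 33) ; 40 person-hours left.
All 30 person-hours of Tutoring fit (value 46) ; 10 remain.
Fill the last 10 person-hours with part of Tree Plant: 10/20 of it earns 10.5.
Total value = 186.5.

186.5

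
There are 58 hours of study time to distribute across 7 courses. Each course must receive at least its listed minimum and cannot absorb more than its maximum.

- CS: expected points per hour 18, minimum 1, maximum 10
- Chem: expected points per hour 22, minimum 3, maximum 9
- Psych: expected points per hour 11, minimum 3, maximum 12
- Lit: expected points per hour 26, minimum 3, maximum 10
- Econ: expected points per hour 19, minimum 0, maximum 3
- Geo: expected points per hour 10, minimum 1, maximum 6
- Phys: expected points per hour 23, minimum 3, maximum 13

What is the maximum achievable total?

Meeting every minimum uses 1+3+3+3+0+1+3 = 14 hours, leaving 44.
Rank by expected points per hour: Lit 26 > Phys 23 > Chem 22 > Econ 19 > CS 18 > Psych 11 > Geo 10.
Give Lit 7 more to hit its cap of 10 ; 37 left.
Phys: +10 to 13 (cap) ; 27 left.
Chem takes 6 more to reach its cap of 9 ; 21 left.
Give Econ 3 more to hit its cap of 3 ; 18 left.
CS takes 9 more to reach its cap of 10 ; 9 left.
Psych takes 9 more to reach its cap of 12 ; 0 left.
Total = 18×10 + 22×9 + 11×12 + 26×10 + 19×3 + 10×1 + 23×13 = 1136.

1136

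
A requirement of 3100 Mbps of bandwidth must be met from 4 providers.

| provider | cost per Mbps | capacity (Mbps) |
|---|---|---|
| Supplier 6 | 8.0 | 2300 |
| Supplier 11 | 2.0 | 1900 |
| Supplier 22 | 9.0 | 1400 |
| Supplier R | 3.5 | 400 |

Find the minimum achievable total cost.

Cheapest first:
Take 1900 from Supplier 11 at 2.0 — need 1200 more.
Take 400 from Supplier R at 3.5 — need 800 more.
Take 800 from Supplier 6 at 8.0 to finish.
Supplier 22: unused.
Cost = 1900×2.0 + 400×3.5 + 800×8.0 = 11600.

11600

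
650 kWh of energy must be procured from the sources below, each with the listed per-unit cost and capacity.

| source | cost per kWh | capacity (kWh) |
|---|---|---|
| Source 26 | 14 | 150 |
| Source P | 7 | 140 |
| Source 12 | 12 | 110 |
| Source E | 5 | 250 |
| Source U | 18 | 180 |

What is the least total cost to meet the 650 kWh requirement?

Cheapest first:
Take 250 from Source E at 5 — need 400 more.
Source P at 7: take all 140 kWh — 260 still needed.
Source 12 at 12: take all 110 kWh — 150 still needed.
Take 150 from Source 26 at 14 — need 0 more.
Source U: unused.
Cost = 250×5 + 140×7 + 110×12 + 150×14 = 5650.

5650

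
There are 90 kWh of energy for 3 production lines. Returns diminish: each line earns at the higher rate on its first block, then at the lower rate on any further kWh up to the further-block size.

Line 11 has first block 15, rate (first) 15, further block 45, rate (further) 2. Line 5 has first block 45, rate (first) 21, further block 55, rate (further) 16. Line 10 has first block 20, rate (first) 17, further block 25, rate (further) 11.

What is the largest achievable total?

Rank every tier by rate: Line 5/first 21 > Line 10/first 17 > Line 5/second 16 > Line 11/first 15 > Line 10/second 11 > Line 11/second 2.
Line 5/first (21): +45 → 45 left.
Line 10/first (17): +20 → 25 left.
Line 5 second at 16: only 25 left, fill 25.
Total = 21×45 + 17×20 + 16×25 = 1685.

1685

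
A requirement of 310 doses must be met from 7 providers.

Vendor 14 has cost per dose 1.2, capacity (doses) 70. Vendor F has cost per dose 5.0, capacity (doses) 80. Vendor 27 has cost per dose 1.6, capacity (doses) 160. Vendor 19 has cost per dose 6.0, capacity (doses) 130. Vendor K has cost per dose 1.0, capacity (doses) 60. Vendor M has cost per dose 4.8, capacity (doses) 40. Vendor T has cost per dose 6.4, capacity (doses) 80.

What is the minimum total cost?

Use providers in increasing cost order.
Vendor K at 1.0: take all 60 doses ; 250 still needed.
Take 70 from Vendor 14 at 1.2 ; need 180 more.
Vendor 27 (1.6): use full 160 ; 20 doses to go.
Vendor M at 4.8: take 20 of its 40 ; requirement met.
Vendor F, Vendor 19, Vendor T: unused.
Cost = 60×1.0 + 70×1.2 + 160×1.6 + 20×4.8 = 496.

496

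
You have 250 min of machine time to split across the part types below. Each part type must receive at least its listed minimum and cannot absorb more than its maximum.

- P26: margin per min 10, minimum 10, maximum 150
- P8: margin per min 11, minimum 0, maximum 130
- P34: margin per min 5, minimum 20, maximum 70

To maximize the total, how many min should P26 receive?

100

Meeting every minimum uses 10+0+20 = 30 min, leaving 220.
Highest margin per min first: P8 11 > P26 10 > P34 5.
P8: +130 to 130 (cap) ; 90 left.
Only 90 left; P26 takes them to reach 100.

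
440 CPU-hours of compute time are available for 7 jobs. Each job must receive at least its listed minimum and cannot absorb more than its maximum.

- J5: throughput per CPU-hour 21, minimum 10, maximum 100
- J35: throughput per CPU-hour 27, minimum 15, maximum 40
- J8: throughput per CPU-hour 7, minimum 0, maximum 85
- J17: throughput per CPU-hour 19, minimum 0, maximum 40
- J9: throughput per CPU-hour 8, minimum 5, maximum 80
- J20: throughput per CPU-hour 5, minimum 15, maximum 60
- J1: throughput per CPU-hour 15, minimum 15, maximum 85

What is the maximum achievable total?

6490

Meeting every minimum uses 10+15+0+0+5+15+15 = 60 CPU-hours, leaving 380.
Rank by throughput per CPU-hour: J35 27 > J5 21 > J17 19 > J1 15 > J9 8 > J8 7 > J20 5.
J35 takes 25 more to reach its cap of 40 → 355 left.
J5: +90 to 100 (cap) → 265 left.
J17: +40 to 40 (cap) → 225 left.
Give J1 70 more to hit its cap of 85 → 155 left.
J9: +75 to 80 (cap) → 80 left.
J8 has room for 85 more but only 80 remain, so it gets 80.
Total = 21×100 + 27×40 + 7×80 + 19×40 + 8×80 + 5×15 + 15×85 = 6490.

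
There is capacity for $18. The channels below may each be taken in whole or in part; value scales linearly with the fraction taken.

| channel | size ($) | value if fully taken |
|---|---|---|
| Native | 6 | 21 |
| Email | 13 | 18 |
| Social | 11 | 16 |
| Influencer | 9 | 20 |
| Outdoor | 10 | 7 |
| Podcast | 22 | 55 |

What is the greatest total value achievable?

51

Sort by value density: Native 21/6≈3.5, Podcast 55/22≈2.5, Influencer 20/9≈2.22, Social 16/11≈1.45, Email 18/13≈1.38, Outdoor 7/10≈0.7.
Native: take in full, 6 $ for value 21 → 12 left.
Fill the last 12 $ with part of Podcast: 12/22 of it earns 30.
Total value = 51.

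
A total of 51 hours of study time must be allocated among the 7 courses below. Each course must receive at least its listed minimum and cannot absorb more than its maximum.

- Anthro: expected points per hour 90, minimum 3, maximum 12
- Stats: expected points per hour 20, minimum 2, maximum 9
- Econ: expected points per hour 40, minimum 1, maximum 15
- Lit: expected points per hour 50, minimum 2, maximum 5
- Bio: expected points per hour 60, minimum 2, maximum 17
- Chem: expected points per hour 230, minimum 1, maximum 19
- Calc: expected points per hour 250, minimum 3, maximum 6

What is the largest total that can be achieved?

7670

Meeting every minimum uses 3+2+1+2+2+1+3 = 14 hours, leaving 37.
Highest expected points per hour first: Calc 250 > Chem 230 > Anthro 90 > Bio 60 > Lit 50 > Econ 40 > Stats 20.
Give Calc 3 more to hit its cap of 6 ; 34 left.
Give Chem 18 more to hit its cap of 19 ; 16 left.
Anthro takes 9 more to reach its cap of 12 ; 7 left.
Bio: +7 (room for 15) → 9. Pool exhausted.
Total = 90×12 + 20×2 + 40×1 + 50×2 + 60×9 + 230×19 + 250×6 = 7670.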